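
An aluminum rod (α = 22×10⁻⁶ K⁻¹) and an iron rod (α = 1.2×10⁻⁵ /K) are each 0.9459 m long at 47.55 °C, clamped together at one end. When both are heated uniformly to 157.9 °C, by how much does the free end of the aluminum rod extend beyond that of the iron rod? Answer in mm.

1.04 mm

ΔT = 110.35 K
aluminum: ΔL = 22×10⁻⁶ × 0.9459 m × 110.35 = 2.2964×10⁻³ m = 2.2964 mm
iron: ΔL = 1.2×10⁻⁵ × 0.9459 m × 110.35 = 1.2526×10⁻³ m = 1.2526 mm
difference = 2.2964 − 1.2526 = 1.0438 mm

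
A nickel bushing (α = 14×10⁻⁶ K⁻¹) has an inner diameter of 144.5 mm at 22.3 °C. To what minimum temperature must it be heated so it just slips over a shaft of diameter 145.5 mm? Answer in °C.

T = 517 °C

Required Δd = 145.5 − 144.5 = 1.0 mm
Δd = αd₀ΔT ⇒ ΔT = Δd/(αd₀) = 1.0 / (14×10⁻⁶ × 144.5) = 494.32 K
T_min = 22.3 + 494.32 = 516.62 °C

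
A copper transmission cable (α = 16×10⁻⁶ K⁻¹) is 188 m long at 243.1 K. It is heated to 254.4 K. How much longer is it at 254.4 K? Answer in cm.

|ΔT| = |254.4 − 243.1| = 11.3 K
ΔL = αL₀ΔT = (16×10⁻⁶)(188)(11.3) = 3.40×10⁻² m

ΔL = 3.40 cm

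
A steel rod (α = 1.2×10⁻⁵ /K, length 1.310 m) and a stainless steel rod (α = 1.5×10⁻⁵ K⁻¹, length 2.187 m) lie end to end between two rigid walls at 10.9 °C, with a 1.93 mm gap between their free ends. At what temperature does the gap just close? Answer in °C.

T = 50.7 °C

Gap closes when ΔL₁ + ΔL₂ = 1.93 mm = 1.93×10⁻³ m
(α₁L₁ + α₂L₂)ΔT = g
α₁L₁ + α₂L₂ = 1.2×10⁻⁵×1.310 + 1.5×10⁻⁵×2.187 = 4.8525×10⁻⁵ m/K
ΔT = 1.93×10⁻³ / 4.8525×10⁻⁵ = 39.773 K
T = 10.9 + 39.773 = 50.673 °C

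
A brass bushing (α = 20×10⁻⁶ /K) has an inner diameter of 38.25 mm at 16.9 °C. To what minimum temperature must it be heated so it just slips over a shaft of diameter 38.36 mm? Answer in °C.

Required Δd = 38.36 − 38.25 = 0.11 mm
Δd = αd₀ΔT ⇒ ΔT = Δd/(αd₀) = 0.11 / (20×10⁻⁶ × 38.25) = 143.79 K
T_min = 16.9 + 143.79 = 160.69 °C

T = 161 °C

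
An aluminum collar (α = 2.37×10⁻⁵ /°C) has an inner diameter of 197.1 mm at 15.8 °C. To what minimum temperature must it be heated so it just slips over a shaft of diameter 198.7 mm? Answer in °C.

Required Δd = 198.7 − 197.1 = 1.6 mm
Δd = αd₀ΔT ⇒ ΔT = Δd/(αd₀) = 1.6 / (2.37×10⁻⁵ × 197.1) = 342.52 K
T_min = 15.8 + 342.52 = 358.32 °C

T = 358 °C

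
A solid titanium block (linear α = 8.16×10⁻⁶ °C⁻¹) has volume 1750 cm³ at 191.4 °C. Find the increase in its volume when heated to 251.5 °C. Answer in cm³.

Isotropic solid: β ≈ 3α = 2.4×10⁻⁵ /K; ΔT = 60.1 K
ΔV = 3αV₀ΔT = 3(8.16×10⁻⁶)(1750)(60.1) = 2.57 cm³

ΔV = 2.57 cm³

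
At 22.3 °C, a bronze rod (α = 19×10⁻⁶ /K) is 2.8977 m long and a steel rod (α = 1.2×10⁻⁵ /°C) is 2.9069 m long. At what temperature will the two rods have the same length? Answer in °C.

L₁(1 + α₁ΔT) = L₂(1 + α₂ΔT) ⇒ ΔT = (L₂ − L₁)/(α₁L₁ − α₂L₂)
L₂ − L₁ = 2.9069 − 2.8977 = 9.20×10⁻³ m
α₁L₁ − α₂L₂ = 19×10⁻⁶×2.8977 − 1.2×10⁻⁵×2.9069 = 2.01735×10⁻⁵ m/K
ΔT = 9.20×10⁻³ / 2.01735×10⁻⁵ = 456.044 K
T = 22.3 + 456.044 = 478.344 °C

T = 478.3 °C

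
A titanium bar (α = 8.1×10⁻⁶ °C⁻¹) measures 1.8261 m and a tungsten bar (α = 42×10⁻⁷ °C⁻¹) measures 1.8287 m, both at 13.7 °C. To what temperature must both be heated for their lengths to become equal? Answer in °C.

Equal length when α₁L₁ΔT − α₂L₂ΔT = L₂ − L₁ = 2.60×10⁻³ m
α₁L₁ = 1.479141×10⁻⁵, α₂L₂ = 7.68054×10⁻⁶ → Δ(αL) = 7.11087×10⁻⁶ m/K
ΔT = 2.60×10⁻³ / 7.11087×10⁻⁶ = 365.637 K, so T = 13.7 + 365.637 = 379.337 °C

T = 379.3 °C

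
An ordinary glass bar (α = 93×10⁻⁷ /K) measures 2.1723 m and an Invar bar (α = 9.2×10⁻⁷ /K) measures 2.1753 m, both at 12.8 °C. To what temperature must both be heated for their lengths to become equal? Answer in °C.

T = 177.6 °C

L₁(1 + α₁ΔT) = L₂(1 + α₂ΔT) ⇒ ΔT = (L₂ − L₁)/(α₁L₁ − α₂L₂)
L₂ − L₁ = 2.1753 − 2.1723 = 3.00×10⁻³ m
α₁L₁ − α₂L₂ = 93×10⁻⁷×2.1723 − 9.2×10⁻⁷×2.1753 = 1.8201114×10⁻⁵ m/K
ΔT = 3.00×10⁻³ / 1.8201114×10⁻⁵ = 164.825 K
T = 12.8 + 164.825 = 177.625 °C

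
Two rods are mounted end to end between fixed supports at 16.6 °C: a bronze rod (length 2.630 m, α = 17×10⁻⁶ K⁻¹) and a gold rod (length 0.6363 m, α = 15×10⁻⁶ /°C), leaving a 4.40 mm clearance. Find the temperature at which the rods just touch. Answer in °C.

α₁L₁ = 4.471×10⁻⁵ m/K, α₂L₂ = 9.5445×10⁻⁶ m/K → total 5.42545×10⁻⁵ m/K
ΔT = g/(α₁L₁+α₂L₂) = 4.40×10⁻³ / 5.42545×10⁻⁵ = 81.099 K
T = 16.6 + 81.099 = 97.699 °C

T = 97.7 °C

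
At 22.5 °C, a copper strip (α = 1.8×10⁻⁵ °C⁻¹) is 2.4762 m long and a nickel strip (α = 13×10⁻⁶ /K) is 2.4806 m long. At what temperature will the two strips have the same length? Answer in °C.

T = 379.5 °C

Equal length when α₁L₁ΔT − α₂L₂ΔT = L₂ − L₁ = 4.40×10⁻³ m
α₁L₁ = 4.45716×10⁻⁵, α₂L₂ = 3.22478×10⁻⁵ → Δ(αL) = 1.23238×10⁻⁵ m/K
ΔT = 4.40×10⁻³ / 1.23238×10⁻⁵ = 357.033 K, so T = 22.5 + 357.033 = 379.533 °C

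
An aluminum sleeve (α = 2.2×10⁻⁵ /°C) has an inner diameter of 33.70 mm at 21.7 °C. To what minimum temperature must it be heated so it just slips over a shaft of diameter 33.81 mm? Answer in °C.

T = 170 °C

Required Δd = 33.81 − 33.70 = 0.11 mm
Δd = αd₀ΔT ⇒ ΔT = Δd/(αd₀) = 0.11 / (2.2×10⁻⁵ × 33.70) = 148.37 K
T_min = 21.7 + 148.37 = 170.07 °C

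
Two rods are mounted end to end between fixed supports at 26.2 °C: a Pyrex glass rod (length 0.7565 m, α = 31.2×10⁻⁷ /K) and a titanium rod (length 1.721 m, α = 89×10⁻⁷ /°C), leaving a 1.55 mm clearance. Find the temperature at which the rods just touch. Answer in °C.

Gap closes when ΔL₁ + ΔL₂ = 1.55 mm = 1.55×10⁻³ m
(α₁L₁ + α₂L₂)ΔT = g
α₁L₁ + α₂L₂ = 31.2×10⁻⁷×0.7565 + 89×10⁻⁷×1.721 = 1.767718×10⁻⁵ m/K
ΔT = 1.55×10⁻³ / 1.767718×10⁻⁵ = 87.68 K
T = 26.2 + 87.68 = 113.88 °C

T = 114 °C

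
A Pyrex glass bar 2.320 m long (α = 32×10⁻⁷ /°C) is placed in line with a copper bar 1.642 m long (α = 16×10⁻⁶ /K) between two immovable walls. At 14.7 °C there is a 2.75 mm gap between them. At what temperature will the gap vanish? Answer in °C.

α₁L₁ = 7.424×10⁻⁶ m/K, α₂L₂ = 2.6272×10⁻⁵ m/K → total 3.3696×10⁻⁵ m/K
ΔT = g/(α₁L₁+α₂L₂) = 2.75×10⁻³ / 3.3696×10⁻⁵ = 81.612 K
T = 14.7 + 81.612 = 96.312 °C

T = 96.3 °C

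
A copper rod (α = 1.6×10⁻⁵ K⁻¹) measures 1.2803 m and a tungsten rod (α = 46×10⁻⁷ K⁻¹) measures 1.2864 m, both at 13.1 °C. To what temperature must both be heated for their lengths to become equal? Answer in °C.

T = 431.8 °C

Equal length when α₁L₁ΔT − α₂L₂ΔT = L₂ − L₁ = 6.10×10⁻³ m
α₁L₁ = 2.04848×10⁻⁵, α₂L₂ = 5.91744×10⁻⁶ → Δ(αL) = 1.456736×10⁻⁵ m/K
ΔT = 6.10×10⁻³ / 1.456736×10⁻⁵ = 418.744 K, so T = 13.1 + 418.744 = 431.844 °C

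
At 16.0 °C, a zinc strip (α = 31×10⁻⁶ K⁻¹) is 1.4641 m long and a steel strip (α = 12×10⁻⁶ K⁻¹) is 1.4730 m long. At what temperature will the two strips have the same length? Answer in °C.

L₁(1 + α₁ΔT) = L₂(1 + α₂ΔT) ⇒ ΔT = (L₂ − L₁)/(α₁L₁ − α₂L₂)
L₂ − L₁ = 1.4730 − 1.4641 = 8.90×10⁻³ m
α₁L₁ − α₂L₂ = 31×10⁻⁶×1.4641 − 12×10⁻⁶×1.4730 = 2.77111×10⁻⁵ m/K
ΔT = 8.90×10⁻³ / 2.77111×10⁻⁵ = 321.171 K
T = 16.0 + 321.171 = 337.171 °C

T = 337.2 °C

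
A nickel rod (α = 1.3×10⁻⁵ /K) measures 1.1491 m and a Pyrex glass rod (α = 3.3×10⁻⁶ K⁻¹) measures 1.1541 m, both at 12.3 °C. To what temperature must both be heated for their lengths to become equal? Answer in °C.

Equal length when α₁L₁ΔT − α₂L₂ΔT = L₂ − L₁ = 5.00×10⁻³ m
α₁L₁ = 1.49383×10⁻⁵, α₂L₂ = 3.80853×10⁻⁶ → Δ(αL) = 1.112977×10⁻⁵ m/K
ΔT = 5.00×10⁻³ / 1.112977×10⁻⁵ = 449.246 K, so T = 12.3 + 449.246 = 461.546 °C

T = 461.5 °C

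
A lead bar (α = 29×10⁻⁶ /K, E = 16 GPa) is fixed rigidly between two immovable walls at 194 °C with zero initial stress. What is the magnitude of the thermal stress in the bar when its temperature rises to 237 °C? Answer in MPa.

Fully constrained: the free strain ε = αΔT is blocked, so σ = Eε = EαΔT.
|ΔT| = 43 K
σ = 16.0×10⁹ × 29×10⁻⁶ × 43 = 2.00×10⁷ Pa

σ = 20.0 MPa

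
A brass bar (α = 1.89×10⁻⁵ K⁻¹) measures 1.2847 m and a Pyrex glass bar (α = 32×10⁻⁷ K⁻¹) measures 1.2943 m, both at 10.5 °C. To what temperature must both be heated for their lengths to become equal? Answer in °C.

T = 487.2 °C

L₁(1 + α₁ΔT) = L₂(1 + α₂ΔT) ⇒ ΔT = (L₂ − L₁)/(α₁L₁ − α₂L₂)
L₂ − L₁ = 1.2943 − 1.2847 = 9.60×10⁻³ m
α₁L₁ − α₂L₂ = 1.89×10⁻⁵×1.2847 − 32×10⁻⁷×1.2943 = 2.013907×10⁻⁵ m/K
ΔT = 9.60×10⁻³ / 2.013907×10⁻⁵ = 476.685 K
T = 10.5 + 476.685 = 487.185 °C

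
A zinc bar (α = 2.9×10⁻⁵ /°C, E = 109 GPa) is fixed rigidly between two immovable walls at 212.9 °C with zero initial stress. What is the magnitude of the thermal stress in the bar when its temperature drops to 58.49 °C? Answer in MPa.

σ = 488 MPa

Fully constrained: the free strain ε = αΔT is blocked, so σ = Eε = EαΔT.
|ΔT| = 154.41 K
σ = 109×10⁹ × 2.9×10⁻⁵ × 154.41 = 4.88×10⁸ Pa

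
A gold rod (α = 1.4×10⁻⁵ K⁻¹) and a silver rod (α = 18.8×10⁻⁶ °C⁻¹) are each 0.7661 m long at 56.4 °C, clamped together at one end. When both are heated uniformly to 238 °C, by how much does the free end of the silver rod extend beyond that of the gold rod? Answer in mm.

0.668 mm

ΔT = 181.6 K
gold: ΔL = 1.4×10⁻⁵ × 0.7661 m × 181.6 = 1.9477×10⁻³ m = 1.9477 mm
silver: ΔL = 18.8×10⁻⁶ × 0.7661 m × 181.6 = 2.6155×10⁻³ m = 2.6155 mm
difference = 2.6155 − 1.9477 = 0.6678 mm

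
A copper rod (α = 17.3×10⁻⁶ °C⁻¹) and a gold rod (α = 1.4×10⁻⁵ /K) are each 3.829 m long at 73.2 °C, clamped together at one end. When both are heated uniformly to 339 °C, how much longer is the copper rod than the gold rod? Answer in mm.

3.36 mm

ΔT = 265.8 K
copper: ΔL = 17.3×10⁻⁶ × 3.829 m × 265.8 = 1.7607×10⁻² m = 17.607 mm
gold: ΔL = 1.4×10⁻⁵ × 3.829 m × 265.8 = 1.4248×10⁻² m = 14.248 mm
difference = 17.607 − 14.248 = 3.359 mm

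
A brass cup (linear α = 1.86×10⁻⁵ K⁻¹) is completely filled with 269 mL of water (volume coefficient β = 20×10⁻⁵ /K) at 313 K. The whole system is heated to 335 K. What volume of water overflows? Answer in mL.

The cup also expands: β_container ≈ 3α = 5.58×10⁻⁵ /K
Net overflow = V₀(β_liq − 3α_cont)ΔT
β − 3α = 2.00×10⁻⁴ − 5.58×10⁻⁵ = 1.442×10⁻⁴ /K; ΔT = 22 K
ΔV = 269 × 1.442×10⁻⁴ × 22 = 0.853 mL

0.853 mL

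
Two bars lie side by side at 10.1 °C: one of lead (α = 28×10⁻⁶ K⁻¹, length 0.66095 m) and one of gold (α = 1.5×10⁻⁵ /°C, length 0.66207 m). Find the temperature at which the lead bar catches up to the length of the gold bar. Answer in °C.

T = 140.7 °C

L₁(1 + α₁ΔT) = L₂(1 + α₂ΔT) ⇒ ΔT = (L₂ − L₁)/(α₁L₁ − α₂L₂)
L₂ − L₁ = 0.66207 − 0.66095 = 1.12×10⁻³ m
α₁L₁ − α₂L₂ = 28×10⁻⁶×0.66095 − 1.5×10⁻⁵×0.66207 = 8.57555×10⁻⁶ m/K
ΔT = 1.12×10⁻³ / 8.57555×10⁻⁶ = 130.604 K
T = 10.1 + 130.604 = 140.704 °C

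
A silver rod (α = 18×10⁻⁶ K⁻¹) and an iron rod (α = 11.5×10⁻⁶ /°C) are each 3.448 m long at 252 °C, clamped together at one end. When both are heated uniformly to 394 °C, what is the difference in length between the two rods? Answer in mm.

ΔT = 142 K
silver: ΔL = 18×10⁻⁶ × 3.448 m × 142 = 8.8131×10⁻³ m = 8.8131 mm
iron: ΔL = 11.5×10⁻⁶ × 3.448 m × 142 = 5.6306×10⁻³ m = 5.6306 mm
difference = 8.8131 − 5.6306 = 3.1825 mm

3.18 mm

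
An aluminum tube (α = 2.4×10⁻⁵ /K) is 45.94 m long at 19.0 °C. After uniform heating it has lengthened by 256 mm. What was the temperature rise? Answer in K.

ΔT = 232 K

ΔL = αL₀ΔT ⇒ ΔT = ΔL / (αL₀)
ΔT = 256×10⁻³ m / (2.4×10⁻⁵ × 45.94 m) = 232.19 K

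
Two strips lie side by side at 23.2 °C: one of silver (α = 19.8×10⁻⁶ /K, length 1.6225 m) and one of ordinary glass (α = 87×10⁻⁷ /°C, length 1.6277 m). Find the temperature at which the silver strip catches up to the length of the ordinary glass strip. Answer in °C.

L₁(1 + α₁ΔT) = L₂(1 + α₂ΔT) ⇒ ΔT = (L₂ − L₁)/(α₁L₁ − α₂L₂)
L₂ − L₁ = 1.6277 − 1.6225 = 5.20×10⁻³ m
α₁L₁ − α₂L₂ = 19.8×10⁻⁶×1.6225 − 87×10⁻⁷×1.6277 = 1.796451×10⁻⁵ m/K
ΔT = 5.20×10⁻³ / 1.796451×10⁻⁵ = 289.460 K
T = 23.2 + 289.460 = 312.660 °C

T = 312.7 °C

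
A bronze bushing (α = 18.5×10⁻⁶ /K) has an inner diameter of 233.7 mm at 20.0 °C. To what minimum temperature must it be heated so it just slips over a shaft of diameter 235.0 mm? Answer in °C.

Required Δd = 235.0 − 233.7 = 1.3 mm
Δd = αd₀ΔT ⇒ ΔT = Δd/(αd₀) = 1.3 / (18.5×10⁻⁶ × 233.7) = 300.69 K
T_min = 20.0 + 300.69 = 320.69 °C

T = 321 °C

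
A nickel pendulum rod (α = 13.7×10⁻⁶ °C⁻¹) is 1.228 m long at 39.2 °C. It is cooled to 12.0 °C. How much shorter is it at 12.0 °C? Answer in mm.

|ΔT| = |12.0 − 39.2| = 27.2 K
ΔL = αL₀ΔT = (13.7×10⁻⁶)(1.228)(27.2) = 4.58×10⁻⁴ m

ΔL = 0.458 mm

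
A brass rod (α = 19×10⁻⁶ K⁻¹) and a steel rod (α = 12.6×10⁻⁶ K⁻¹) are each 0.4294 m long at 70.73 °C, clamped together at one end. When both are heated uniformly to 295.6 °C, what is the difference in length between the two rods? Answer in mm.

ΔT = 224.87 K
brass: ΔL = 19×10⁻⁶ × 0.4294 m × 224.87 = 1.8346×10⁻³ m = 1.8346 mm
steel: ΔL = 12.6×10⁻⁶ × 0.4294 m × 224.87 = 1.2166×10⁻³ m = 1.2166 mm
difference = 1.8346 − 1.2166 = 0.6180 mm

0.618 mm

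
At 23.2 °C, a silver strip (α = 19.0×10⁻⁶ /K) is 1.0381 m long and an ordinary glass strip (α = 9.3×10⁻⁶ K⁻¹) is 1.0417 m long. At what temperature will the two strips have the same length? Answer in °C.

T = 381.9 °C

Equal length when α₁L₁ΔT − α₂L₂ΔT = L₂ − L₁ = 3.60×10⁻³ m
α₁L₁ = 1.97239×10⁻⁵, α₂L₂ = 9.68781×10⁻⁶ → Δ(αL) = 1.003609×10⁻⁵ m/K
ΔT = 3.60×10⁻³ / 1.003609×10⁻⁵ = 358.705 K, so T = 23.2 + 358.705 = 381.905 °C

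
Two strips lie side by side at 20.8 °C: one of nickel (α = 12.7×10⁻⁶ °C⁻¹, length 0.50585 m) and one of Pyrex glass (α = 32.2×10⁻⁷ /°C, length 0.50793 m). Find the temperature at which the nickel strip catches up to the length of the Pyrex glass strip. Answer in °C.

T = 455.2 °C

Equal length when α₁L₁ΔT − α₂L₂ΔT = L₂ − L₁ = 2.08×10⁻³ m
α₁L₁ = 6.424295×10⁻⁶, α₂L₂ = 1.6355346×10⁻⁶ → Δ(αL) = 4.7887604×10⁻⁶ m/K
ΔT = 2.08×10⁻³ / 4.7887604×10⁻⁶ = 434.350 K, so T = 20.8 + 434.350 = 455.150 °C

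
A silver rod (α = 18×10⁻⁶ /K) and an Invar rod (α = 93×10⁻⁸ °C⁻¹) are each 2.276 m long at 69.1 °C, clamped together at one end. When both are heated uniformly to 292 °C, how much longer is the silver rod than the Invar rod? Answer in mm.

ΔT = 222.9 K
silver: ΔL = 18×10⁻⁶ × 2.276 m × 222.9 = 9.1318×10⁻³ m = 9.1318 mm
Invar: ΔL = 93×10⁻⁸ × 2.276 m × 222.9 = 4.7181×10⁻⁴ m = 0.47181 mm
difference = 9.1318 − 0.47181 = 8.65999 mm

8.66 mm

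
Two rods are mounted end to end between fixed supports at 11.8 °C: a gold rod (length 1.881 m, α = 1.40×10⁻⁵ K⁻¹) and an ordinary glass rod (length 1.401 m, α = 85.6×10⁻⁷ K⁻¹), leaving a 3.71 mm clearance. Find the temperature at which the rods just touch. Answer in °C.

T = 109 °C

Gap closes when ΔL₁ + ΔL₂ = 3.71 mm = 3.71×10⁻³ m
(α₁L₁ + α₂L₂)ΔT = g
α₁L₁ + α₂L₂ = 1.40×10⁻⁵×1.881 + 85.6×10⁻⁷×1.401 = 3.832656×10⁻⁵ m/K
ΔT = 3.71×10⁻³ / 3.832656×10⁻⁵ = 96.80 K
T = 11.8 + 96.80 = 108.60 °C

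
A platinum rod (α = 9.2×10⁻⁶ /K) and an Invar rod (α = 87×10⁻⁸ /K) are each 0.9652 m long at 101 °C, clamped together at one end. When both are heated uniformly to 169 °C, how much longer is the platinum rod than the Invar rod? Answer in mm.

0.547 mm

ΔT = 68 K
platinum: ΔL = 9.2×10⁻⁶ × 0.9652 m × 68 = 6.0383×10⁻⁴ m = 0.60383 mm
Invar: ΔL = 87×10⁻⁸ × 0.9652 m × 68 = 5.7101×10⁻⁵ m = 0.057101 mm
difference = 0.60383 − 0.057101 = 0.546729 mm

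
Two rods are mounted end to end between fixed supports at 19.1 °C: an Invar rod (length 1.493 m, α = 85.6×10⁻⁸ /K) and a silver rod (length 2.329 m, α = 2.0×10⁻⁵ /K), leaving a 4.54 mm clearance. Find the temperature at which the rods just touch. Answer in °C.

T = 114 °C

α₁L₁ = 1.278008×10⁻⁶ m/K, α₂L₂ = 4.658×10⁻⁵ m/K → total 4.7858008×10⁻⁵ m/K
ΔT = g/(α₁L₁+α₂L₂) = 4.54×10⁻³ / 4.7858008×10⁻⁵ = 94.86 K
T = 19.1 + 94.86 = 113.96 °C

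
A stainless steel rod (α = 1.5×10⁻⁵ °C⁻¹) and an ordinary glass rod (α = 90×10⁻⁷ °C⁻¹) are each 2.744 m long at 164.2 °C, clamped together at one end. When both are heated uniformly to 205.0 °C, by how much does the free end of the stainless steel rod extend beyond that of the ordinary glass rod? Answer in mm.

0.672 mm

ΔT = 40.8 K
stainless steel: ΔL = 1.5×10⁻⁵ × 2.744 m × 40.8 = 1.6793×10⁻³ m = 1.6793 mm
ordinary glass: ΔL = 90×10⁻⁷ × 2.744 m × 40.8 = 1.0076×10⁻³ m = 1.0076 mm
difference = 1.6793 − 1.0076 = 0.6717 mm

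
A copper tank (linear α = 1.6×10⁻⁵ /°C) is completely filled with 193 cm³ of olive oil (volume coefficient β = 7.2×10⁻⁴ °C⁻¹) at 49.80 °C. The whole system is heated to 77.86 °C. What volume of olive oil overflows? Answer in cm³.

The tank also expands: β_container ≈ 3α = 4.8×10⁻⁵ /K
Net overflow = V₀(β_liq − 3α_cont)ΔT
β − 3α = 7.20×10⁻⁴ − 4.8×10⁻⁵ = 6.72×10⁻⁴ /K; ΔT = 28.06 K
ΔV = 193 × 6.72×10⁻⁴ × 28.06 = 3.64 cm³

3.64 cm³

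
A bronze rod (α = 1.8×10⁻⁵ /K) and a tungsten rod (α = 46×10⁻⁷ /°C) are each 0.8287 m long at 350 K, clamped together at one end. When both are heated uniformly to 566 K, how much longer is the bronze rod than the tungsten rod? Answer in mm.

2.40 mm

ΔT = 216 K
bronze: ΔL = 1.8×10⁻⁵ × 0.8287 m × 216 = 3.2220×10⁻³ m = 3.2220 mm
tungsten: ΔL = 46×10⁻⁷ × 0.8287 m × 216 = 8.2340×10⁻⁴ m = 0.82340 mm
difference = 3.2220 − 0.82340 = 2.3986 mm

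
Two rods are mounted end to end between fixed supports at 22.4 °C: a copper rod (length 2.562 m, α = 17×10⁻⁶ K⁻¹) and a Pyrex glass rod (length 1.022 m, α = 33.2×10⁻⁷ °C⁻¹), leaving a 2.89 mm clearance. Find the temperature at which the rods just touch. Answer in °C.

α₁L₁ = 4.3554×10⁻⁵ m/K, α₂L₂ = 3.39304×10⁻⁶ m/K → total 4.694704×10⁻⁵ m/K
ΔT = g/(α₁L₁+α₂L₂) = 2.89×10⁻³ / 4.694704×10⁻⁵ = 61.559 K
T = 22.4 + 61.559 = 83.959 °C

T = 84.0 °C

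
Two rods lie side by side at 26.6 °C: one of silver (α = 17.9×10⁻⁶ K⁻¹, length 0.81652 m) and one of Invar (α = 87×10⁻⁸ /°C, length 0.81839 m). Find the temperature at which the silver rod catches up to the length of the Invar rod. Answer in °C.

L₁(1 + α₁ΔT) = L₂(1 + α₂ΔT) ⇒ ΔT = (L₂ − L₁)/(α₁L₁ − α₂L₂)
L₂ − L₁ = 0.81839 − 0.81652 = 1.87×10⁻³ m
α₁L₁ − α₂L₂ = 17.9×10⁻⁶×0.81652 − 87×10⁻⁸×0.81839 = 1.39037087×10⁻⁵ m/K
ΔT = 1.87×10⁻³ / 1.39037087×10⁻⁵ = 134.496 K
T = 26.6 + 134.496 = 161.096 °C

T = 161.1 °C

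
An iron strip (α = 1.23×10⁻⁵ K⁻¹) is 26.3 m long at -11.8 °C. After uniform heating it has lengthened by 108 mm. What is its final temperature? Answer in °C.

ΔL = αL₀ΔT ⇒ ΔT = ΔL / (αL₀)
ΔT = 108×10⁻³ m / (1.23×10⁻⁵ × 26.3 m) = 333.86 K
T = -11.8 + 333.86 = 322.06 °C

T = 322 °C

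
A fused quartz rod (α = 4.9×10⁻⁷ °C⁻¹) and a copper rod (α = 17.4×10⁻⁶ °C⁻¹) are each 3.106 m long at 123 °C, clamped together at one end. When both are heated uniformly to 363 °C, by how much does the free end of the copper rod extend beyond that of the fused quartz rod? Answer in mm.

12.6 mm

ΔT = 240 K
fused quartz: ΔL = 4.9×10⁻⁷ × 3.106 m × 240 = 3.6527×10⁻⁴ m = 0.36527 mm
copper: ΔL = 17.4×10⁻⁶ × 3.106 m × 240 = 1.2971×10⁻² m = 12.971 mm
difference = 12.971 − 0.36527 = 12.60573 mm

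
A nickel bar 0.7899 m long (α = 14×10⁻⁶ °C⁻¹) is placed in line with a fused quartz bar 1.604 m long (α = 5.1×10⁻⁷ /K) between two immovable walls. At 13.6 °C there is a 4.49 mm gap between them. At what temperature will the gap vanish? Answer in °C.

T = 392 °C

α₁L₁ = 1.10586×10⁻⁵ m/K, α₂L₂ = 8.1804×10⁻⁷ m/K → total 1.187664×10⁻⁵ m/K
ΔT = g/(α₁L₁+α₂L₂) = 4.49×10⁻³ / 1.187664×10⁻⁵ = 378.05 K
T = 13.6 + 378.05 = 391.65 °C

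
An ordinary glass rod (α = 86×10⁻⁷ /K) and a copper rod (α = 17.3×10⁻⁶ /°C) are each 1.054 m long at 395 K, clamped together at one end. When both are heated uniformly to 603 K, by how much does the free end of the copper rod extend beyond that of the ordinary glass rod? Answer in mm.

ΔT = 208 K
ordinary glass: ΔL = 86×10⁻⁷ × 1.054 m × 208 = 1.8854×10⁻³ m = 1.8854 mm
copper: ΔL = 17.3×10⁻⁶ × 1.054 m × 208 = 3.7927×10⁻³ m = 3.7927 mm
difference = 3.7927 − 1.8854 = 1.9073 mm

1.91 mm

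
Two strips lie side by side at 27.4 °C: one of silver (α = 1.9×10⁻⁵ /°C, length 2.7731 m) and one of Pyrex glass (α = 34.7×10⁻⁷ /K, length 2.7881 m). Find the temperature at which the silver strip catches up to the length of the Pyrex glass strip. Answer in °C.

Equal length when α₁L₁ΔT − α₂L₂ΔT = L₂ − L₁ = 1.50×10⁻² m
α₁L₁ = 5.26889×10⁻⁵, α₂L₂ = 9.674707×10⁻⁶ → Δ(αL) = 4.3014193×10⁻⁵ m/K
ΔT = 1.50×10⁻² / 4.3014193×10⁻⁵ = 348.722 K, so T = 27.4 + 348.722 = 376.122 °C

T = 376.1 °C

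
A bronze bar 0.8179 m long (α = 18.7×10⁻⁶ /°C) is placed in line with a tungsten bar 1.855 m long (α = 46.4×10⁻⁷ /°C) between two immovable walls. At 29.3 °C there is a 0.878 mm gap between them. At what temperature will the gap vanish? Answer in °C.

α₁L₁ = 1.529473×10⁻⁵ m/K, α₂L₂ = 8.6072×10⁻⁶ m/K → total 2.390193×10⁻⁵ m/K
ΔT = g/(α₁L₁+α₂L₂) = 8.78×10⁻⁴ / 2.390193×10⁻⁵ = 36.733 K
T = 29.3 + 36.733 = 66.033 °C

T = 66.0 °C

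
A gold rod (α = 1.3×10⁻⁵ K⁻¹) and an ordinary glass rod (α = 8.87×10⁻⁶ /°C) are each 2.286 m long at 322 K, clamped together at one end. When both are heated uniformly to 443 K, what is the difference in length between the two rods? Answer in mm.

ΔT = 121 K
gold: ΔL = 1.3×10⁻⁵ × 2.286 m × 121 = 3.5959×10⁻³ m = 3.5959 mm
ordinary glass: ΔL = 8.87×10⁻⁶ × 2.286 m × 121 = 2.4535×10⁻³ m = 2.4535 mm
difference = 3.5959 − 2.4535 = 1.1424 mm

1.14 mm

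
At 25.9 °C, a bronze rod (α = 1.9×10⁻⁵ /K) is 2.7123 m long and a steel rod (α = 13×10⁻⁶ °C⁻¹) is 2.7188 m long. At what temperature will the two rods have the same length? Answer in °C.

T = 427.4 °C

L₁(1 + α₁ΔT) = L₂(1 + α₂ΔT) ⇒ ΔT = (L₂ − L₁)/(α₁L₁ − α₂L₂)
L₂ − L₁ = 2.7188 − 2.7123 = 6.50×10⁻³ m
α₁L₁ − α₂L₂ = 1.9×10⁻⁵×2.7123 − 13×10⁻⁶×2.7188 = 1.61893×10⁻⁵ m/K
ΔT = 6.50×10⁻³ / 1.61893×10⁻⁵ = 401.500 K
T = 25.9 + 401.500 = 427.400 °C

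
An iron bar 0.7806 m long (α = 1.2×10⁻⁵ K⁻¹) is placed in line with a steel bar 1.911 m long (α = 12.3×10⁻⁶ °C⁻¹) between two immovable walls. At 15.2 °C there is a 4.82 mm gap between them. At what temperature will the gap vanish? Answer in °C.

Gap closes when ΔL₁ + ΔL₂ = 4.82 mm = 4.82×10⁻³ m
(α₁L₁ + α₂L₂)ΔT = g
α₁L₁ + α₂L₂ = 1.2×10⁻⁵×0.7806 + 12.3×10⁻⁶×1.911 = 3.28725×10⁻⁵ m/K
ΔT = 4.82×10⁻³ / 3.28725×10⁻⁵ = 146.63 K
T = 15.2 + 146.63 = 161.83 °C

T = 162 °C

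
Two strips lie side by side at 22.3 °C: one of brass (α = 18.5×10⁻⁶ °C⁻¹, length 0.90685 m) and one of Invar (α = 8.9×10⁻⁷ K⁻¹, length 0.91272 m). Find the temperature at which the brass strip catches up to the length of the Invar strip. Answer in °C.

T = 390.0 °C

L₁(1 + α₁ΔT) = L₂(1 + α₂ΔT) ⇒ ΔT = (L₂ − L₁)/(α₁L₁ − α₂L₂)
L₂ − L₁ = 0.91272 − 0.90685 = 5.87×10⁻³ m
α₁L₁ − α₂L₂ = 18.5×10⁻⁶×0.90685 − 8.9×10⁻⁷×0.91272 = 1.59644042×10⁻⁵ m/K
ΔT = 5.87×10⁻³ / 1.59644042×10⁻⁵ = 367.693 K
T = 22.3 + 367.693 = 389.993 °C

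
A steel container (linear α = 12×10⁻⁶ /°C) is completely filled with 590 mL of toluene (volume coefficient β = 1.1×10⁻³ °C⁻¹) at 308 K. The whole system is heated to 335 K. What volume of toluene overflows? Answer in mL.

16.9 mL

The container also expands: β_container ≈ 3α = 3.6×10⁻⁵ /K
Net overflow = V₀(β_liq − 3α_cont)ΔT
β − 3α = 1.10×10⁻³ − 3.6×10⁻⁵ = 1.064×10⁻³ /K; ΔT = 27 K
ΔV = 590 × 1.064×10⁻³ × 27 = 16.9 mL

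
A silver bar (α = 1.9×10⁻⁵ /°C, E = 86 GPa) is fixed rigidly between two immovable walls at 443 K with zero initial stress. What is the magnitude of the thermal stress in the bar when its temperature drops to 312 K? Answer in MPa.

σ = 214 MPa

Fully constrained: the free strain ε = αΔT is blocked, so σ = Eε = EαΔT.
|ΔT| = 131 K
σ = 86.0×10⁹ × 1.9×10⁻⁵ × 131 = 2.14×10⁸ Pa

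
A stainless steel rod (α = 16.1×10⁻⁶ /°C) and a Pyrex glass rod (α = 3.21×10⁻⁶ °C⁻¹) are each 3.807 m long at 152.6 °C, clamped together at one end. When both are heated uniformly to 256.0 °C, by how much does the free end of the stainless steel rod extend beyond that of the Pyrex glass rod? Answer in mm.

ΔT = 103.4 K
stainless steel: ΔL = 16.1×10⁻⁶ × 3.807 m × 103.4 = 6.3377×10⁻³ m = 6.3377 mm
Pyrex glass: ΔL = 3.21×10⁻⁶ × 3.807 m × 103.4 = 1.2636×10⁻³ m = 1.2636 mm
difference = 6.3377 − 1.2636 = 5.0741 mm

5.07 mm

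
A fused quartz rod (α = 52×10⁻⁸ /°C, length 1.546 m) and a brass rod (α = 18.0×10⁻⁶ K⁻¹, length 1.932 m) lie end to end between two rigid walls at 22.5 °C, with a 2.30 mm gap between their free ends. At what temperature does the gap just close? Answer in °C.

T = 87.1 °C

α₁L₁ = 8.0392×10⁻⁷ m/K, α₂L₂ = 3.4776×10⁻⁵ m/K → total 3.557992×10⁻⁵ m/K
ΔT = g/(α₁L₁+α₂L₂) = 2.30×10⁻³ / 3.557992×10⁻⁵ = 64.643 K
T = 22.5 + 64.643 = 87.143 °C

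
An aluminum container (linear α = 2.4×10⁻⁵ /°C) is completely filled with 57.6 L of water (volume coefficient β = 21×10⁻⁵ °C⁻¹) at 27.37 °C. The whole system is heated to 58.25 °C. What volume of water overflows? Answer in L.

The container also expands: β_container ≈ 3α = 7.2×10⁻⁵ /K
Net overflow = V₀(β_liq − 3α_cont)ΔT
β − 3α = 2.10×10⁻⁴ − 7.2×10⁻⁵ = 1.38×10⁻⁴ /K; ΔT = 30.88 K
ΔV = 57.6 × 1.38×10⁻⁴ × 30.88 = 0.245 L

0.245 L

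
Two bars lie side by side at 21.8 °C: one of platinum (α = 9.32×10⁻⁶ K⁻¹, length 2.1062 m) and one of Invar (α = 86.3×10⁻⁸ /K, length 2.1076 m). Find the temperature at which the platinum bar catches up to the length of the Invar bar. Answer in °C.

T = 100.4 °C

L₁(1 + α₁ΔT) = L₂(1 + α₂ΔT) ⇒ ΔT = (L₂ − L₁)/(α₁L₁ − α₂L₂)
L₂ − L₁ = 2.1076 − 2.1062 = 1.40×10⁻³ m
α₁L₁ − α₂L₂ = 9.32×10⁻⁶×2.1062 − 86.3×10⁻⁸×2.1076 = 1.78109252×10⁻⁵ m/K
ΔT = 1.40×10⁻³ / 1.78109252×10⁻⁵ = 78.603 K
T = 21.8 + 78.603 = 100.403 °C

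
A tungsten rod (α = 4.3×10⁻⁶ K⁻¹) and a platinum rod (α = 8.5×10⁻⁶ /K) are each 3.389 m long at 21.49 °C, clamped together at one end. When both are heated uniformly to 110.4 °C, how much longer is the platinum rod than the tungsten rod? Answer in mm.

ΔT = 88.91 K
tungsten: ΔL = 4.3×10⁻⁶ × 3.389 m × 88.91 = 1.2957×10⁻³ m = 1.2957 mm
platinum: ΔL = 8.5×10⁻⁶ × 3.389 m × 88.91 = 2.5612×10⁻³ m = 2.5612 mm
difference = 2.5612 − 1.2957 = 1.2655 mm

1.27 mm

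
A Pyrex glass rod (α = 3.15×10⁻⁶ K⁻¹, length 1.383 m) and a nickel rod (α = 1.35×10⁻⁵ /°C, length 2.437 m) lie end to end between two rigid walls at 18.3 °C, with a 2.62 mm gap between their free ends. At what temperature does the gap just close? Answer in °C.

T = 88.6 °C

Gap closes when ΔL₁ + ΔL₂ = 2.62 mm = 2.62×10⁻³ m
(α₁L₁ + α₂L₂)ΔT = g
α₁L₁ + α₂L₂ = 3.15×10⁻⁶×1.383 + 1.35×10⁻⁵×2.437 = 3.725595×10⁻⁵ m/K
ΔT = 2.62×10⁻³ / 3.725595×10⁻⁵ = 70.324 K
T = 18.3 + 70.324 = 88.624 °C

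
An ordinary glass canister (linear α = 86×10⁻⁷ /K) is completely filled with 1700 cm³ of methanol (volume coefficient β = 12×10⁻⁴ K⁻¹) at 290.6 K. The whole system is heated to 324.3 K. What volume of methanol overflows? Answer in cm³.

67.3 cm³

The canister also expands: β_container ≈ 3α = 2.58×10⁻⁵ /K
Net overflow = V₀(β_liq − 3α_cont)ΔT
β − 3α = 1.20×10⁻³ − 2.58×10⁻⁵ = 1.1742×10⁻³ /K; ΔT = 33.7 K
ΔV = 1700 × 1.1742×10⁻³ × 33.7 = 67.3 cm³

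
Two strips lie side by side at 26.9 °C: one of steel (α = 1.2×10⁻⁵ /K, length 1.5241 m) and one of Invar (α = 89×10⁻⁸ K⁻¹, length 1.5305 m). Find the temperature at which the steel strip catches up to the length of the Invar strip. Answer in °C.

T = 405.0 °C

L₁(1 + α₁ΔT) = L₂(1 + α₂ΔT) ⇒ ΔT = (L₂ − L₁)/(α₁L₁ − α₂L₂)
L₂ − L₁ = 1.5305 − 1.5241 = 6.40×10⁻³ m
α₁L₁ − α₂L₂ = 1.2×10⁻⁵×1.5241 − 89×10⁻⁸×1.5305 = 1.6927055×10⁻⁵ m/K
ΔT = 6.40×10⁻³ / 1.6927055×10⁻⁵ = 378.093 K
T = 26.9 + 378.093 = 404.993 °C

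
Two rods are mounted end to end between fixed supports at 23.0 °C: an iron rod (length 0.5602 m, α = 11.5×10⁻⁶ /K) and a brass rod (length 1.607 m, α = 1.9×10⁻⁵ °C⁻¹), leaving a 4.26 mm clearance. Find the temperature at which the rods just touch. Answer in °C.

α₁L₁ = 6.4423×10⁻⁶ m/K, α₂L₂ = 3.0533×10⁻⁵ m/K → total 3.69753×10⁻⁵ m/K
ΔT = g/(α₁L₁+α₂L₂) = 4.26×10⁻³ / 3.69753×10⁻⁵ = 115.21 K
T = 23.0 + 115.21 = 138.21 °C

T = 138 °C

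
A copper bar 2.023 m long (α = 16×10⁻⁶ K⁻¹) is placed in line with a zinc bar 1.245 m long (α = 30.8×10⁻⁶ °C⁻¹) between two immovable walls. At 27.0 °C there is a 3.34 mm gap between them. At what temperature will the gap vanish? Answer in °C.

T = 74.2 °C

α₁L₁ = 3.2368×10⁻⁵ m/K, α₂L₂ = 3.8346×10⁻⁵ m/K → total 7.0714×10⁻⁵ m/K
ΔT = g/(α₁L₁+α₂L₂) = 3.34×10⁻³ / 7.0714×10⁻⁵ = 47.233 K
T = 27.0 + 47.233 = 74.233 °C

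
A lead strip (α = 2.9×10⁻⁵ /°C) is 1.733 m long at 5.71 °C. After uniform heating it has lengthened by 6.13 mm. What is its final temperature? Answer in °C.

ΔL = αL₀ΔT ⇒ ΔT = ΔL / (αL₀)
ΔT = 6.13×10⁻³ m / (2.9×10⁻⁵ × 1.733 m) = 121.97 K
T = 5.71 + 121.97 = 127.68 °C

T = 128 °C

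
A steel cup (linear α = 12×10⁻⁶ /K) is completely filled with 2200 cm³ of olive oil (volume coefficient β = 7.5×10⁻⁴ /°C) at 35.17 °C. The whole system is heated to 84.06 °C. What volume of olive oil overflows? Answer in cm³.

The cup also expands: β_container ≈ 3α = 3.6×10⁻⁵ /K
Net overflow = V₀(β_liq − 3α_cont)ΔT
β − 3α = 7.50×10⁻⁴ − 3.6×10⁻⁵ = 7.14×10⁻⁴ /K; ΔT = 48.89 K
ΔV = 2200 × 7.14×10⁻⁴ × 48.89 = 76.8 cm³

76.8 cm³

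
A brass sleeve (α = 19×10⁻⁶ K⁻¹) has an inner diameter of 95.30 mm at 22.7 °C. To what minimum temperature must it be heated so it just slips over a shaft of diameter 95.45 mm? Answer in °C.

Required Δd = 95.45 − 95.30 = 0.15 mm
Δd = αd₀ΔT ⇒ ΔT = Δd/(αd₀) = 0.15 / (19×10⁻⁶ × 95.30) = 82.84 K
T_min = 22.7 + 82.84 = 105.54 °C

T = 106 °C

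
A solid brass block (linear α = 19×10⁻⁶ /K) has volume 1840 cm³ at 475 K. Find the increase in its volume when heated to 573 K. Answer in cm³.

Isotropic solid: β ≈ 3α = 5.7×10⁻⁵ /K; ΔT = 98 K
ΔV = 3αV₀ΔT = 3(19×10⁻⁶)(1840)(98) = 10.3 cm³

ΔV = 10.3 cm³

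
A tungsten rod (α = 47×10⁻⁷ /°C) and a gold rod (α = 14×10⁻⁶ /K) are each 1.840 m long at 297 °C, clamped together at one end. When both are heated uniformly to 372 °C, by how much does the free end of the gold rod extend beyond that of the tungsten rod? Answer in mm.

ΔT = 75 K
tungsten: ΔL = 47×10⁻⁷ × 1.840 m × 75 = 6.4860×10⁻⁴ m = 0.64860 mm
gold: ΔL = 14×10⁻⁶ × 1.840 m × 75 = 1.9320×10⁻³ m = 1.9320 mm
difference = 1.9320 − 0.64860 = 1.2834 mm

1.28 mm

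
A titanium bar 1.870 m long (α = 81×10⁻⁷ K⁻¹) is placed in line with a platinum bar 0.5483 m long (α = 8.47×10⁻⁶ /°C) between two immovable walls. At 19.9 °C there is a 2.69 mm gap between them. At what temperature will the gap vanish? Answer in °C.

Gap closes when ΔL₁ + ΔL₂ = 2.69 mm = 2.69×10⁻³ m
(α₁L₁ + α₂L₂)ΔT = g
α₁L₁ + α₂L₂ = 81×10⁻⁷×1.870 + 8.47×10⁻⁶×0.5483 = 1.9791101×10⁻⁵ m/K
ΔT = 2.69×10⁻³ / 1.9791101×10⁻⁵ = 135.92 K
T = 19.9 + 135.92 = 155.82 °C

T = 156 °C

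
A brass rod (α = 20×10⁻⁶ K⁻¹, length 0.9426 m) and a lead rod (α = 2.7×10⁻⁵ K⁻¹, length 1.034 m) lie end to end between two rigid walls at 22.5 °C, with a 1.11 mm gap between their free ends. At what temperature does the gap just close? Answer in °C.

α₁L₁ = 1.8852×10⁻⁵ m/K, α₂L₂ = 2.7918×10⁻⁵ m/K → total 4.677×10⁻⁵ m/K
ΔT = g/(α₁L₁+α₂L₂) = 1.11×10⁻³ / 4.677×10⁻⁵ = 23.733 K
T = 22.5 + 23.733 = 46.233 °C

T = 46.2 °C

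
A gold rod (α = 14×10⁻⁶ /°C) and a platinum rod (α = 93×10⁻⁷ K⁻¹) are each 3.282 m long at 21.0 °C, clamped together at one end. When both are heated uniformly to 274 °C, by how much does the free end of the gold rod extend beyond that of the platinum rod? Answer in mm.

3.90 mm

ΔT = 253.0 K
gold: ΔL = 14×10⁻⁶ × 3.282 m × 253.0 = 1.1625×10⁻² m = 11.625 mm
platinum: ΔL = 93×10⁻⁷ × 3.282 m × 253.0 = 7.7222×10⁻³ m = 7.7222 mm
difference = 11.625 − 7.7222 = 3.9028 mm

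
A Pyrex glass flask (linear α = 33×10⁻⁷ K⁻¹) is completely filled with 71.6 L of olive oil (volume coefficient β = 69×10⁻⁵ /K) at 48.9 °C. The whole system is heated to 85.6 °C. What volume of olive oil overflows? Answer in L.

1.79 L

The flask also expands: β_container ≈ 3α = 9.9×10⁻⁶ /K
Net overflow = V₀(β_liq − 3α_cont)ΔT
β − 3α = 6.90×10⁻⁴ − 9.9×10⁻⁶ = 6.801×10⁻⁴ /K; ΔT = 36.7 K
ΔV = 71.6 × 6.801×10⁻⁴ × 36.7 = 1.79 L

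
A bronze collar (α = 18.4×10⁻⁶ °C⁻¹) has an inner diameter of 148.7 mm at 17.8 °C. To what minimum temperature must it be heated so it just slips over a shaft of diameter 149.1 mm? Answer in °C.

T = 164 °C

Required Δd = 149.1 − 148.7 = 0.4 mm
Δd = αd₀ΔT ⇒ ΔT = Δd/(αd₀) = 0.4 / (18.4×10⁻⁶ × 148.7) = 146.19 K
T_min = 17.8 + 146.19 = 163.99 °C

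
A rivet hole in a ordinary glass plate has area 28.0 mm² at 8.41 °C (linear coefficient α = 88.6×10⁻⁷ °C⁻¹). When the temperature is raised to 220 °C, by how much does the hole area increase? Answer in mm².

Area coefficient ≈ 2α; |ΔT| = 211.59 K
ΔA = 2αA₀ΔT = 2(88.6×10⁻⁷)(28.0)(211.59) = 0.105 mm²

ΔA = 0.105 mm²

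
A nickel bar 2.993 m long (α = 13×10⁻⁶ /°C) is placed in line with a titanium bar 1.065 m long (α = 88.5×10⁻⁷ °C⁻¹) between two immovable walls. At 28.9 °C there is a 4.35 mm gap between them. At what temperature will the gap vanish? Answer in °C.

Gap closes when ΔL₁ + ΔL₂ = 4.35 mm = 4.35×10⁻³ m
(α₁L₁ + α₂L₂)ΔT = g
α₁L₁ + α₂L₂ = 13×10⁻⁶×2.993 + 88.5×10⁻⁷×1.065 = 4.833425×10⁻⁵ m/K
ΔT = 4.35×10⁻³ / 4.833425×10⁻⁵ = 90.00 K
T = 28.9 + 90.00 = 118.90 °C

T = 119 °C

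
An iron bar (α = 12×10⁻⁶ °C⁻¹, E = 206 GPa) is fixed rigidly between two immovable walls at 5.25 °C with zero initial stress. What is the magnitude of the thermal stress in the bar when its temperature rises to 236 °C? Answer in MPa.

σ = 570 MPa

Fully constrained: the free strain ε = αΔT is blocked, so σ = Eε = EαΔT.
|ΔT| = 230.75 K
σ = 206×10⁹ × 12×10⁻⁶ × 230.75 = 5.70×10⁸ Pa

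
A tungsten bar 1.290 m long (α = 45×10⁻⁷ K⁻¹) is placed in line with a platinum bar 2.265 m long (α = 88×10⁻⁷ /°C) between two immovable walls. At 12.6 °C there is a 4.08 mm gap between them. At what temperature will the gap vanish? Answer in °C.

T = 171 °C

Gap closes when ΔL₁ + ΔL₂ = 4.08 mm = 4.08×10⁻³ m
(α₁L₁ + α₂L₂)ΔT = g
α₁L₁ + α₂L₂ = 45×10⁻⁷×1.290 + 88×10⁻⁷×2.265 = 2.5737×10⁻⁵ m/K
ΔT = 4.08×10⁻³ / 2.5737×10⁻⁵ = 158.53 K
T = 12.6 + 158.53 = 171.13 °C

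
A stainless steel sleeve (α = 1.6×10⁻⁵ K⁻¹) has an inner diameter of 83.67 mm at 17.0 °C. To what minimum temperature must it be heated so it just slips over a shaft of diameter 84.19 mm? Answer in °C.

T = 405 °C

Required Δd = 84.19 − 83.67 = 0.52 mm
Δd = αd₀ΔT ⇒ ΔT = Δd/(αd₀) = 0.52 / (1.6×10⁻⁵ × 83.67) = 388.43 K
T_min = 17.0 + 388.43 = 405.43 °C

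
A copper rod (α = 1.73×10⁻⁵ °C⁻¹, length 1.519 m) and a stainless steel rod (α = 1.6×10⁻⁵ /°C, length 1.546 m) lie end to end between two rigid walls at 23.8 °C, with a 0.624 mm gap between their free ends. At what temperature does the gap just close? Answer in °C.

α₁L₁ = 2.62787×10⁻⁵ m/K, α₂L₂ = 2.4736×10⁻⁵ m/K → total 5.10147×10⁻⁵ m/K
ΔT = g/(α₁L₁+α₂L₂) = 6.24×10⁻⁴ / 5.10147×10⁻⁵ = 12.232 K
T = 23.8 + 12.232 = 36.032 °C

T = 36.0 °C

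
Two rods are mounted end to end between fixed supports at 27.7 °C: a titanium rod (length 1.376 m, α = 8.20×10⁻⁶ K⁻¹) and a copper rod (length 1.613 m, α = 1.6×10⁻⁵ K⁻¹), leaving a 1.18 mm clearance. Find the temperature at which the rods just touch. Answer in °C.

T = 59.5 °C

α₁L₁ = 1.12832×10⁻⁵ m/K, α₂L₂ = 2.5808×10⁻⁵ m/K → total 3.70912×10⁻⁵ m/K
ΔT = g/(α₁L₁+α₂L₂) = 1.18×10⁻³ / 3.70912×10⁻⁵ = 31.813 K
T = 27.7 + 31.813 = 59.513 °C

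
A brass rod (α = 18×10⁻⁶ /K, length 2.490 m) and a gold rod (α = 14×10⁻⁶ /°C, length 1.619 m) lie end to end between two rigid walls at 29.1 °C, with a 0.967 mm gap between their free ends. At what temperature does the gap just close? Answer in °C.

α₁L₁ = 4.482×10⁻⁵ m/K, α₂L₂ = 2.2666×10⁻⁵ m/K → total 6.7486×10⁻⁵ m/K
ΔT = g/(α₁L₁+α₂L₂) = 9.67×10⁻⁴ / 6.7486×10⁻⁵ = 14.329 K
T = 29.1 + 14.329 = 43.429 °C

T = 43.4 °C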